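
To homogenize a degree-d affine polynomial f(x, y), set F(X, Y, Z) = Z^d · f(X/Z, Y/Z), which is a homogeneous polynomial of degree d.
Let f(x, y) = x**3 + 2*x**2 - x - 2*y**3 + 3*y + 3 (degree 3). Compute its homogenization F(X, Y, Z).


F(X, Y, Z) = X**3 + 2*X**2*Z - X*Z**2 - 2*Y**3 + 3*Y*Z**2 + 3*Z**3

deg(f) = 3.
Substitute x = X/Z, y = Y/Z into f, then multiply by Z^3.
  monomial 1·x^3·y^0 ↦ 1·X^3·Y^0·Z^0.
  monomial 2·x^2·y^0 ↦ 2·X^2·Y^0·Z^1.
  monomial -1·x^1·y^0 ↦ -1·X^1·Y^0·Z^2.
  monomial -2·x^0·y^3 ↦ -2·X^0·Y^3·Z^0.
  monomial 3·x^0·y^1 ↦ 3·X^0·Y^1·Z^2.
  monomial 3·x^0·y^0 ↦ 3·X^0·Y^0·Z^3.
Collecting: F(X, Y, Z) = X**3 + 2*X**2*Z - X*Z**2 - 2*Y**3 + 3*Y*Z**2 + 3*Z**3.


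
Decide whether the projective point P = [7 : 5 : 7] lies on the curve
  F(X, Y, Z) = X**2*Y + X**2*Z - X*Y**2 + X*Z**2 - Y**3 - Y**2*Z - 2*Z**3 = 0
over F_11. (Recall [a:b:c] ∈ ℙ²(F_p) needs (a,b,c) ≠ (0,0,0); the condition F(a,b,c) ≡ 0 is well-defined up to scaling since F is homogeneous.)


F(7,5,7) ≡ 1 (mod 11); P is NOT on the curve.

Evaluate F(7, 5, 7) term-by-term (mod 11).
  X**2*Y ↦ 1·49·5·1 = 245
  X**2*Z ↦ 1·49·1·7 = 343
  -X*Y**2 ↦ -1·7·25·1 = -175
  X*Z**2 ↦ 1·7·1·49 = 343
  -Y**3 ↦ -1·1·125·1 = -125
  -Y**2*Z ↦ -1·1·25·7 = -175
  -2*Z**3 ↦ -2·1·1·343 = -686
Sum: F(7, 5, 7) = (245) + (343) + (-175) + (343) + (-125) + (-175) + (-686) = -230.
Reducing mod 11: -230 ≡ 1 (mod 11).
Since F(a, b, c) ≡ 1 ≠ 0 (mod 11), P does NOT lie on the curve.


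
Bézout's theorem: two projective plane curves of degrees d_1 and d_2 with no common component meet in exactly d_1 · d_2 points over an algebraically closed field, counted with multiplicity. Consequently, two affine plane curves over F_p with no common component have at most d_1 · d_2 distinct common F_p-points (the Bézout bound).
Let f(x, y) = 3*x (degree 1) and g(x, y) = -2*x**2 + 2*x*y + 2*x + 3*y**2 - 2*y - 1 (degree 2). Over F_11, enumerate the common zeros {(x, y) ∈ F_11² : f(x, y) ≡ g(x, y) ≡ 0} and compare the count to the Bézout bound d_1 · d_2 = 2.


Common zeros: {(0, 1), (0, 7)}; count = 2; Bézout bound = 2.

deg(f) = 1, deg(g) = 2, so Bézout bound = 2.
Scan x ∈ F_11. For each x, list the y ∈ F_11 with f(x, y) ≡ 0 and those with g(x, y) ≡ 0 (mod 11); the common zeros in that column are the intersection.
  x = 0: f ≡ 0 at y ∈ {0, 1, 2, 3, 4, 5, 6, 7, 8, 9, 10}; g ≡ 0 at y ∈ {1, 7}; common: {1, 7}.
  x = 1: f ≡ 0 at y ∈ ∅; g ≡ 0 at y ∈ {2, 9}; common: ∅.
  x = 2: f ≡ 0 at y ∈ ∅; g ≡ 0 at y ∈ {1, 2}; common: ∅.
  x = 3: f ≡ 0 at y ∈ ∅; g ≡ 0 at y ∈ ∅; common: ∅.
  x = 4: f ≡ 0 at y ∈ ∅; g ≡ 0 at y ∈ ∅; common: ∅.
  x = 5: f ≡ 0 at y ∈ ∅; g ≡ 0 at y ∈ ∅; common: ∅.
  x = 6: f ≡ 0 at y ∈ ∅; g ≡ 0 at y ∈ ∅; common: ∅.
  x = 7: f ≡ 0 at y ∈ ∅; g ≡ 0 at y ∈ {3, 4}; common: ∅.
  x = 8: f ≡ 0 at y ∈ ∅; g ≡ 0 at y ∈ {3, 7}; common: ∅.
  x = 9: f ≡ 0 at y ∈ ∅; g ≡ 0 at y ∈ {4, 9}; common: ∅.
  x = 10: f ≡ 0 at y ∈ ∅; g ≡ 0 at y ∈ ∅; common: ∅.
Collecting: common zeros = {(0, 1), (0, 7)}, so the count is 2.
Comparison with the Bézout bound: 2 ≤ 2 = deg(f)·deg(g), as expected for curves with no common component (the bound is attained).


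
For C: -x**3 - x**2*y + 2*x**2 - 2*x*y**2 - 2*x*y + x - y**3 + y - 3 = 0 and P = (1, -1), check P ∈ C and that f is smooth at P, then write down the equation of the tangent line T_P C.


Tangent line at P: 4*x - y - 5 = 0.

Step 1: f(1, -1) = 0, so P lies on C.
Step 2: partial derivatives
  f_x(x, y) = -3*x**2 - 2*x*y + 4*x - 2*y**2 - 2*y + 1, f_y(x, y) = -x**2 - 4*x*y - 2*x - 3*y**2 + 1.
  f_x(P) = 4, f_y(P) = -1 (gradient nonzero, so P is smooth).
Step 3: tangent line at P: 4·(x − 1) + -1·(y − -1) = 0.
Expanding: 4*x - y - 5 = 0.


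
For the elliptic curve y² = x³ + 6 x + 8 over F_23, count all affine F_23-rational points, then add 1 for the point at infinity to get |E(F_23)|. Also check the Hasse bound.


Affine points = {(0, 10), (0, 13), (4, 2), (4, 21), (5, 5), (5, 18), (7, 5), (7, 18), (8, 4), (8, 19), (9, 3), (9, 20), (11, 5), (11, 18), (13, 11), (13, 12), (15, 0), (17, 3), (17, 20), (19, 9), (19, 14), (20, 3), (20, 20), (22, 1), (22, 22)}; affine count = 25; |E(F_23)| = 26.

Discriminant check: Δ ∝ 4a³ + 27b² = 4·6³ + 27·8² = 4·216 + 27·64 ≡ 16 (mod 23). Nonzero ⇒ E is nonsingular.
For each x ∈ F_23, compute rhs = x³ + 6·x + 8 mod 23, then count y ∈ F_23 with y² ≡ rhs.
  x = 0: rhs = 8, matching y values: 10, 13 (2 points).
  x = 1: rhs = 15, matching y values: none (0 points).
  x = 2: rhs = 5, matching y values: none (0 points).
  x = 3: rhs = 7, matching y values: none (0 points).
  x = 4: rhs = 4, matching y values: 2, 21 (2 points).
  x = 5: rhs = 2, matching y values: 5, 18 (2 points).
  x = 6: rhs = 7, matching y values: none (0 points).
  x = 7: rhs = 2, matching y values: 5, 18 (2 points).
  x = 8: rhs = 16, matching y values: 4, 19 (2 points).
  x = 9: rhs = 9, matching y values: 3, 20 (2 points).
  x = 10: rhs = 10, matching y values: none (0 points).
  x = 11: rhs = 2, matching y values: 5, 18 (2 points).
  x = 12: rhs = 14, matching y values: none (0 points).
  x = 13: rhs = 6, matching y values: 11, 12 (2 points).
  x = 14: rhs = 7, matching y values: none (0 points).
  x = 15: rhs = 0, matching y values: 0 (1 points).
  x = 16: rhs = 14, matching y values: none (0 points).
  x = 17: rhs = 9, matching y values: 3, 20 (2 points).
  x = 18: rhs = 14, matching y values: none (0 points).
  x = 19: rhs = 12, matching y values: 9, 14 (2 points).
  x = 20: rhs = 9, matching y values: 3, 20 (2 points).
  x = 21: rhs = 11, matching y values: none (0 points).
  x = 22: rhs = 1, matching y values: 1, 22 (2 points).
Total affine count: 25.
Full point count |E(F_23)| = 25 + 1 = 26.
Hasse bound: |26 − (23+1)| = |2| = 2 ≤ 2√23 ≈ 9.5917 ✓.


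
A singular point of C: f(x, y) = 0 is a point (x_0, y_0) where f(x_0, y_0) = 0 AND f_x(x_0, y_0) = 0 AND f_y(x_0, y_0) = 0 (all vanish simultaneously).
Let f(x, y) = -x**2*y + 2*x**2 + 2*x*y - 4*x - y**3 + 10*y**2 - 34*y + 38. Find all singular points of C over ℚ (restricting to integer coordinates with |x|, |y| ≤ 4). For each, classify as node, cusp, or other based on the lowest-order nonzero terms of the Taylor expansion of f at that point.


Singular points: {(1, 3)}; classification: node.

Compute partial derivatives:
  f_x = -2*x*y + 4*x + 2*y - 4.
  f_y = -x**2 + 2*x - 3*y**2 + 20*y - 34.
Scan x_0 ∈ {−4, ..., 4}. For each x_0, f_y(x_0, y) is a polynomial in y; find its integer roots y ∈ {−4, ..., 4}, then test f_x and f at those candidates.
  x = -4: f_y(-4, y) = -3*y**2 + 20*y - 58; no integer root y with |y| ≤ 4.
  x = -3: f_y(-3, y) = -3*y**2 + 20*y - 49; no integer root y with |y| ≤ 4.
  x = -2: f_y(-2, y) = -3*y**2 + 20*y - 42; no integer root y with |y| ≤ 4.
  x = -1: f_y(-1, y) = -3*y**2 + 20*y - 37; no integer root y with |y| ≤ 4.
  x = 0: f_y(0, y) = -3*y**2 + 20*y - 34; no integer root y with |y| ≤ 4.
  x = 1: f_y(1, y) = -3*y**2 + 20*y - 33; vanishes at y ∈ {3}. (1, 3): f_x = 0, f = 0 — SINGULAR.
  x = 2: f_y(2, y) = -3*y**2 + 20*y - 34; no integer root y with |y| ≤ 4.
  x = 3: f_y(3, y) = -3*y**2 + 20*y - 37; no integer root y with |y| ≤ 4.
  x = 4: f_y(4, y) = -3*y**2 + 20*y - 42; no integer root y with |y| ≤ 4.
Only singular point on the grid: (1, 3).
Classify: substitute x = 1 + u, y = 3 + v and expand: f = -u**2*v - u**2 - v**3 + v**2.
No constant or linear terms (consistent with a singular point). Quadratic part: -u**2 + v**2. Cubic part: -u**2*v - v**3.
The quadratic part v**2 - u**2 = (v − u)(v + u) splits into two distinct linear factors, so there are two distinct tangent lines y − 3 = ±(x − 1) — this is a node (ordinary double point).
Classification: node.


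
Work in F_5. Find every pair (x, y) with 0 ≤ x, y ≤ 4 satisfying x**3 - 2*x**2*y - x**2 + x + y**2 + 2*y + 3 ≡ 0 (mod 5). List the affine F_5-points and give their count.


Affine F_5-points: {(1, 1), (1, 4), (2, 3), (3, 3), (4, 0)}; count = 5.

For each of the 25 pairs (x, y) ∈ F_5², evaluate f(x, y) mod 5. Record the zeros.
  x = 0: [0↦3, 1↦1, 2↦1, 3↦3, 4↦2]  zeros at y ∈ ∅
  x = 1: [0↦4, 1↦0, 2↦3, 3↦3, 4↦0]  zeros at y ∈ {1, 4}
  x = 2: [0↦4, 1↦4, 2↦1, 3↦0, 4↦1]  zeros at y ∈ {3}
  x = 3: [0↦4, 1↦4, 2↦1, 3↦0, 4↦1]  zeros at y ∈ {3}
  x = 4: [0↦0, 1↦1, 2↦4, 3↦4, 4↦1]  zeros at y ∈ {0}
Collecting zeros: affine points = {(1, 1), (1, 4), (2, 3), (3, 3), (4, 0)}.
Total count |C(F_5)_aff| = 5.


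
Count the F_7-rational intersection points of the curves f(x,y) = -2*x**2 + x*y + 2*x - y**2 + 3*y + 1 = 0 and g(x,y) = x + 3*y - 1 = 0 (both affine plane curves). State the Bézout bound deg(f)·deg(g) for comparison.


Common zeros: ∅; count = 0; Bézout bound = 2.

deg(f) = 2, deg(g) = 1, so Bézout bound = 2.
Scan x ∈ F_7. For each x, list the y ∈ F_7 with f(x, y) ≡ 0 and those with g(x, y) ≡ 0 (mod 7); the common zeros in that column are the intersection.
  x = 0: f ≡ 0 at y ∈ ∅; g ≡ 0 at y ∈ {5}; common: ∅.
  x = 1: f ≡ 0 at y ∈ ∅; g ≡ 0 at y ∈ {0}; common: ∅.
  x = 2: f ≡ 0 at y ∈ ∅; g ≡ 0 at y ∈ {2}; common: ∅.
  x = 3: f ≡ 0 at y ∈ ∅; g ≡ 0 at y ∈ {4}; common: ∅.
  x = 4: f ≡ 0 at y ∈ ∅; g ≡ 0 at y ∈ {6}; common: ∅.
  x = 5: f ≡ 0 at y ∈ ∅; g ≡ 0 at y ∈ {1}; common: ∅.
  x = 6: f ≡ 0 at y ∈ ∅; g ≡ 0 at y ∈ {3}; common: ∅.
Collecting: common zeros = ∅, so the count is 0.
Comparison with the Bézout bound: 0 ≤ 2 = deg(f)·deg(g), as expected for curves with no common component (the affine F_7-count falls short of the bound because intersections may lie at infinity, over extension fields, or carry multiplicity).


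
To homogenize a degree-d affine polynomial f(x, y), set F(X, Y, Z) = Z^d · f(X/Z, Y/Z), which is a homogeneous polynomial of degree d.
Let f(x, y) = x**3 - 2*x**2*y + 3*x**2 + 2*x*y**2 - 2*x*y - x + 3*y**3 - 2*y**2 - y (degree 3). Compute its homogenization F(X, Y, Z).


F(X, Y, Z) = X**3 - 2*X**2*Y + 3*X**2*Z + 2*X*Y**2 - 2*X*Y*Z - X*Z**2 + 3*Y**3 - 2*Y**2*Z - Y*Z**2

deg(f) = 3.
Substitute x = X/Z, y = Y/Z into f, then multiply by Z^3.
  monomial 1·x^3·y^0 ↦ 1·X^3·Y^0·Z^0.
  monomial -2·x^2·y^1 ↦ -2·X^2·Y^1·Z^0.
  monomial 3·x^2·y^0 ↦ 3·X^2·Y^0·Z^1.
  monomial 2·x^1·y^2 ↦ 2·X^1·Y^2·Z^0.
  monomial -2·x^1·y^1 ↦ -2·X^1·Y^1·Z^1.
  monomial -1·x^1·y^0 ↦ -1·X^1·Y^0·Z^2.
  monomial 3·x^0·y^3 ↦ 3·X^0·Y^3·Z^0.
  monomial -2·x^0·y^2 ↦ -2·X^0·Y^2·Z^1.
  monomial -1·x^0·y^1 ↦ -1·X^0·Y^1·Z^2.
Collecting: F(X, Y, Z) = X**3 - 2*X**2*Y + 3*X**2*Z + 2*X*Y**2 - 2*X*Y*Z - X*Z**2 + 3*Y**3 - 2*Y**2*Z - Y*Z**2.


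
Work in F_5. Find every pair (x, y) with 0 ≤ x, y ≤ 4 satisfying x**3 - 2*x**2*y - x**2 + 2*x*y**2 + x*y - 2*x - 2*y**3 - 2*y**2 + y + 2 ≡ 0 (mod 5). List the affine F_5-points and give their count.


Affine F_5-points: {(0, 2), (1, 0)}; count = 2.

For each of the 25 pairs (x, y) ∈ F_5², evaluate f(x, y) mod 5. Record the zeros.
  x = 0: [0↦2, 1↦4, 2↦0, 3↦3, 4↦1]  zeros at y ∈ {2}
  x = 1: [0↦0, 1↦3, 2↦4, 3↦1, 4↦2]  zeros at y ∈ {0}
  x = 2: [0↦2, 1↦2, 2↦4, 3↦1, 4↦1]  zeros at y ∈ ∅
  x = 3: [0↦4, 1↦2, 2↦1, 3↦4, 4↦4]  zeros at y ∈ ∅
  x = 4: [0↦2, 1↦4, 2↦1, 3↦1, 4↦2]  zeros at y ∈ ∅
Collecting zeros: affine points = {(0, 2), (1, 0)}.
Total count |C(F_5)_aff| = 2.


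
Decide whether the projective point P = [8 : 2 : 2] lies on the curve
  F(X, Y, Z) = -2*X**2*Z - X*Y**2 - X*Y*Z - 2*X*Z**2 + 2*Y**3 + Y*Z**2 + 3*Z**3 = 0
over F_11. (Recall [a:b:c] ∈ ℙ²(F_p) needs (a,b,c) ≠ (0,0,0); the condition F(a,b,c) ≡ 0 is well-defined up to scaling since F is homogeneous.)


F(8,2,2) ≡ 5 (mod 11); P is NOT on the curve.

Evaluate F(8, 2, 2) term-by-term (mod 11).
  -2*X**2*Z ↦ -2·64·1·2 = -256
  -X*Y**2 ↦ -1·8·4·1 = -32
  -X*Y*Z ↦ -1·8·2·2 = -32
  -2*X*Z**2 ↦ -2·8·1·4 = -64
  2*Y**3 ↦ 2·1·8·1 = 16
  Y*Z**2 ↦ 1·1·2·4 = 8
  3*Z**3 ↦ 3·1·1·8 = 24
Sum: F(8, 2, 2) = (-256) + (-32) + (-32) + (-64) + (16) + (8) + (24) = -336.
Reducing mod 11: -336 ≡ 5 (mod 11).
Since F(a, b, c) ≡ 5 ≠ 0 (mod 11), P does NOT lie on the curve.


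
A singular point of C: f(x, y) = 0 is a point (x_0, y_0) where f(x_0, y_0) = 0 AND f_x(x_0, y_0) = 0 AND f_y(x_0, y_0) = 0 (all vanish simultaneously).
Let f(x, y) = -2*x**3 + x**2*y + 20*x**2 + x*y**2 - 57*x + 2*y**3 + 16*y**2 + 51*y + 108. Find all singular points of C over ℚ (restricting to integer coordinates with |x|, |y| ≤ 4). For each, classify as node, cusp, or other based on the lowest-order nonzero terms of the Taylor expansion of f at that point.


Singular points: {(3, -3)}; classification: node.

Compute partial derivatives:
  f_x = -6*x**2 + 2*x*y + 40*x + y**2 - 57.
  f_y = x**2 + 2*x*y + 6*y**2 + 32*y + 51.
Scan x_0 ∈ {−4, ..., 4}. For each x_0, f_y(x_0, y) is a polynomial in y; find its integer roots y ∈ {−4, ..., 4}, then test f_x and f at those candidates.
  x = -4: f_y(-4, y) = 6*y**2 + 24*y + 67; no integer root y with |y| ≤ 4.
  x = -3: f_y(-3, y) = 6*y**2 + 26*y + 60; no integer root y with |y| ≤ 4.
  x = -2: f_y(-2, y) = 6*y**2 + 28*y + 55; no integer root y with |y| ≤ 4.
  x = -1: f_y(-1, y) = 6*y**2 + 30*y + 52; no integer root y with |y| ≤ 4.
  x = 0: f_y(0, y) = 6*y**2 + 32*y + 51; no integer root y with |y| ≤ 4.
  x = 1: f_y(1, y) = 6*y**2 + 34*y + 52; no integer root y with |y| ≤ 4.
  x = 2: f_y(2, y) = 6*y**2 + 36*y + 55; no integer root y with |y| ≤ 4.
  x = 3: f_y(3, y) = 6*y**2 + 38*y + 60; vanishes at y ∈ {-3}. (3, -3): f_x = 0, f = 0 — SINGULAR.
  x = 4: f_y(4, y) = 6*y**2 + 40*y + 67; no integer root y with |y| ≤ 4.
Only singular point on the grid: (3, -3).
Classify: substitute x = 3 + u, y = -3 + v and expand: f = -2*u**3 + u**2*v - u**2 + u*v**2 + 2*v**3 + v**2.
No constant or linear terms (consistent with a singular point). Quadratic part: -u**2 + v**2. Cubic part: -2*u**3 + u**2*v + u*v**2 + 2*v**3.
The quadratic part v**2 - u**2 = (v − u)(v + u) splits into two distinct linear factors, so there are two distinct tangent lines y − -3 = ±(x − 3) — this is a node (ordinary double point).
Classification: node.


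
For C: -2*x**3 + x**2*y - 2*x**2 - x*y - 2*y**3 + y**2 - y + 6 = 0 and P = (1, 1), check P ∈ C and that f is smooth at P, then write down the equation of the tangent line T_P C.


Tangent line at P: -9*x - 5*y + 14 = 0.

Step 1: f(1, 1) = 0, so P lies on C.
Step 2: partial derivatives
  f_x(x, y) = -6*x**2 + 2*x*y - 4*x - y, f_y(x, y) = x**2 - x - 6*y**2 + 2*y - 1.
  f_x(P) = -9, f_y(P) = -5 (gradient nonzero, so P is smooth).
Step 3: tangent line at P: -9·(x − 1) + -5·(y − 1) = 0.
Expanding: -9*x - 5*y + 14 = 0.


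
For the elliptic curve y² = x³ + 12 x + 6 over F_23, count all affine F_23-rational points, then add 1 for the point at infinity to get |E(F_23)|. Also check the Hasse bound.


Affine points = {(0, 11), (0, 12), (3, 0), (4, 7), (4, 16), (6, 8), (6, 15), (8, 4), (8, 19), (13, 6), (13, 17), (16, 4), (16, 19), (19, 3), (19, 20), (20, 9), (20, 14), (22, 4), (22, 19)}; affine count = 19; |E(F_23)| = 20.

Discriminant check: Δ ∝ 4a³ + 27b² = 4·12³ + 27·6² = 4·1728 + 27·36 ≡ 18 (mod 23). Nonzero ⇒ E is nonsingular.
For each x ∈ F_23, compute rhs = x³ + 12·x + 6 mod 23, then count y ∈ F_23 with y² ≡ rhs.
  x = 0: rhs = 6, matching y values: 11, 12 (2 points).
  x = 1: rhs = 19, matching y values: none (0 points).
  x = 2: rhs = 15, matching y values: none (0 points).
  x = 3: rhs = 0, matching y values: 0 (1 points).
  x = 4: rhs = 3, matching y values: 7, 16 (2 points).
  x = 5: rhs = 7, matching y values: none (0 points).
  x = 6: rhs = 18, matching y values: 8, 15 (2 points).
  x = 7: rhs = 19, matching y values: none (0 points).
  x = 8: rhs = 16, matching y values: 4, 19 (2 points).
  x = 9: rhs = 15, matching y values: none (0 points).
  x = 10: rhs = 22, matching y values: none (0 points).
  x = 11: rhs = 20, matching y values: none (0 points).
  x = 12: rhs = 15, matching y values: none (0 points).
  x = 13: rhs = 13, matching y values: 6, 17 (2 points).
  x = 14: rhs = 20, matching y values: none (0 points).
  x = 15: rhs = 19, matching y values: none (0 points).
  x = 16: rhs = 16, matching y values: 4, 19 (2 points).
  x = 17: rhs = 17, matching y values: none (0 points).
  x = 18: rhs = 5, matching y values: none (0 points).
  x = 19: rhs = 9, matching y values: 3, 20 (2 points).
  x = 20: rhs = 12, matching y values: 9, 14 (2 points).
  x = 21: rhs = 20, matching y values: none (0 points).
  x = 22: rhs = 16, matching y values: 4, 19 (2 points).
Total affine count: 19.
Full point count |E(F_23)| = 19 + 1 = 20.
Hasse bound: |20 − (23+1)| = |-4| = 4 ≤ 2√23 ≈ 9.5917 ✓.


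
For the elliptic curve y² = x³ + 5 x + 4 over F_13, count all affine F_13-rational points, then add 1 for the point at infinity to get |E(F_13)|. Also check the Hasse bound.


Affine points = {(0, 2), (0, 11), (1, 6), (1, 7), (2, 3), (2, 10), (4, 6), (4, 7), (6, 4), (6, 9), (8, 6), (8, 7), (10, 1), (10, 12), (11, 5), (11, 8)}; affine count = 16; |E(F_13)| = 17.

Discriminant check: Δ ∝ 4a³ + 27b² = 4·5³ + 27·4² = 4·125 + 27·16 ≡ 9 (mod 13). Nonzero ⇒ E is nonsingular.
For each x ∈ F_13, compute rhs = x³ + 5·x + 4 mod 13, then count y ∈ F_13 with y² ≡ rhs.
  x = 0: rhs = 4, matching y values: 2, 11 (2 points).
  x = 1: rhs = 10, matching y values: 6, 7 (2 points).
  x = 2: rhs = 9, matching y values: 3, 10 (2 points).
  x = 3: rhs = 7, matching y values: none (0 points).
  x = 4: rhs = 10, matching y values: 6, 7 (2 points).
  x = 5: rhs = 11, matching y values: none (0 points).
  x = 6: rhs = 3, matching y values: 4, 9 (2 points).
  x = 7: rhs = 5, matching y values: none (0 points).
  x = 8: rhs = 10, matching y values: 6, 7 (2 points).
  x = 9: rhs = 11, matching y values: none (0 points).
  x = 10: rhs = 1, matching y values: 1, 12 (2 points).
  x = 11: rhs = 12, matching y values: 5, 8 (2 points).
  x = 12: rhs = 11, matching y values: none (0 points).
Total affine count: 16.
Full point count |E(F_13)| = 16 + 1 = 17.
Hasse bound: |17 − (13+1)| = |3| = 3 ≤ 2√13 ≈ 7.2111 ✓.


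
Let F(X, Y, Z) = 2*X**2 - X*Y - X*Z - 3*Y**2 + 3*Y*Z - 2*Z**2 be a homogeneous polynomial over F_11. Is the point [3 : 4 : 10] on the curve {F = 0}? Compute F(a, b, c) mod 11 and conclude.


F(3,4,10) ≡ 2 (mod 11); P is NOT on the curve.

Evaluate F(3, 4, 10) term-by-term (mod 11).
  2*X**2 ↦ 2·9·1·1 = 18
  -X*Y ↦ -1·3·4·1 = -12
  -X*Z ↦ -1·3·1·10 = -30
  -3*Y**2 ↦ -3·1·16·1 = -48
  3*Y*Z ↦ 3·1·4·10 = 120
  -2*Z**2 ↦ -2·1·1·100 = -200
Sum: F(3, 4, 10) = (18) + (-12) + (-30) + (-48) + (120) + (-200) = -152.
Reducing mod 11: -152 ≡ 2 (mod 11).
Since F(a, b, c) ≡ 2 ≠ 0 (mod 11), P does NOT lie on the curve.


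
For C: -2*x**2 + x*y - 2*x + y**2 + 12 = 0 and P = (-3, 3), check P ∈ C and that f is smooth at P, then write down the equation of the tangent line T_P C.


Tangent line at P: 13*x + 3*y + 30 = 0.

Step 1: f(-3, 3) = 0, so P lies on C.
Step 2: partial derivatives
  f_x(x, y) = -4*x + y - 2, f_y(x, y) = x + 2*y.
  f_x(P) = 13, f_y(P) = 3 (gradient nonzero, so P is smooth).
Step 3: tangent line at P: 13·(x − -3) + 3·(y − 3) = 0.
Expanding: 13*x + 3*y + 30 = 0.


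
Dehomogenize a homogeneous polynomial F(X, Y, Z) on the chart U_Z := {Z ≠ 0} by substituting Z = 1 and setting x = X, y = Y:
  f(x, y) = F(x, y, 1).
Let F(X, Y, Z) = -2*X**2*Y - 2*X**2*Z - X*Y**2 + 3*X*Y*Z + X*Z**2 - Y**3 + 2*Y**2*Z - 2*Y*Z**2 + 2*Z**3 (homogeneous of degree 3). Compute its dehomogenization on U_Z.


f(x, y) = -2*x**2*y - 2*x**2 - x*y**2 + 3*x*y + x - y**3 + 2*y**2 - 2*y + 2

On U_Z we set Z = 1. Each monomial c·X^i·Y^j·Z^k in F becomes c·x^i·y^j·1^k = c·x^i·y^j.
Substituting Z = 1: F(X, Y, 1) = -2*x**2*y - 2*x**2 - x*y**2 + 3*x*y + x - y**3 + 2*y**2 - 2*y + 2.
Note: deg(f) ≤ deg(F) = 3; strict inequality happens when F is divisible by Z (lost terms).


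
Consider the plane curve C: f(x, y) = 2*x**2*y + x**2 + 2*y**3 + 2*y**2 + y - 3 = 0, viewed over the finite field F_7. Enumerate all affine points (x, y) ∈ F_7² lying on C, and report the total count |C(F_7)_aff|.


Affine F_7-points: {(0, 4), (1, 2), (2, 1), (5, 1), (6, 2)}; count = 5.

For each of the 49 pairs (x, y) ∈ F_7², evaluate f(x, y) mod 7. Record the zeros.
  x = 0: [0↦4, 1↦2, 2↦2, 3↦2, 4↦0, 5↦1, 6↦3]  zeros at y ∈ {4}
  x = 1: [0↦5, 1↦5, 2↦0, 3↦2, 4↦2, 5↦5, 6↦2]  zeros at y ∈ {2}
  x = 2: [0↦1, 1↦0, 2↦1, 3↦2, 4↦1, 5↦3, 6↦6]  zeros at y ∈ {1}
  x = 3: [0↦6, 1↦1, 2↦5, 3↦2, 4↦4, 5↦2, 6↦1]  zeros at y ∈ ∅
  x = 4: [0↦6, 1↦1, 2↦5, 3↦2, 4↦4, 5↦2, 6↦1]  zeros at y ∈ ∅
  x = 5: [0↦1, 1↦0, 2↦1, 3↦2, 4↦1, 5↦3, 6↦6]  zeros at y ∈ {1}
  x = 6: [0↦5, 1↦5, 2↦0, 3↦2, 4↦2, 5↦5, 6↦2]  zeros at y ∈ {2}
Collecting zeros: affine points = {(0, 4), (1, 2), (2, 1), (5, 1), (6, 2)}.
Total count |C(F_7)_aff| = 5.


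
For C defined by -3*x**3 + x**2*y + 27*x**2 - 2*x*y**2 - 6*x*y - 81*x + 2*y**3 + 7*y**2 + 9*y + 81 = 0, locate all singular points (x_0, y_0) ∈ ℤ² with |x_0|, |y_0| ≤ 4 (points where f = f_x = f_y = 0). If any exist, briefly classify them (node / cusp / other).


Singular points: {(3, 0)}; classification: cusp.

Compute partial derivatives:
  f_x = -9*x**2 + 2*x*y + 54*x - 2*y**2 - 6*y - 81.
  f_y = x**2 - 4*x*y - 6*x + 6*y**2 + 14*y + 9.
Scan x_0 ∈ {−4, ..., 4}. For each x_0, f_y(x_0, y) is a polynomial in y; find its integer roots y ∈ {−4, ..., 4}, then test f_x and f at those candidates.
  x = -4: f_y(-4, y) = 6*y**2 + 30*y + 49; no integer root y with |y| ≤ 4.
  x = -3: f_y(-3, y) = 6*y**2 + 26*y + 36; no integer root y with |y| ≤ 4.
  x = -2: f_y(-2, y) = 6*y**2 + 22*y + 25; no integer root y with |y| ≤ 4.
  x = -1: f_y(-1, y) = 6*y**2 + 18*y + 16; no integer root y with |y| ≤ 4.
  x = 0: f_y(0, y) = 6*y**2 + 14*y + 9; no integer root y with |y| ≤ 4.
  x = 1: f_y(1, y) = 6*y**2 + 10*y + 4; vanishes at y ∈ {-1}. (1, -1): f_x = -34 ≠ 0.
  x = 2: f_y(2, y) = 6*y**2 + 6*y + 1; no integer root y with |y| ≤ 4.
  x = 3: f_y(3, y) = 6*y**2 + 2*y; vanishes at y ∈ {0}. (3, 0): f_x = 0, f = 0 — SINGULAR.
  x = 4: f_y(4, y) = 6*y**2 - 2*y + 1; no integer root y with |y| ≤ 4.
Only singular point on the grid: (3, 0).
Classify: substitute x = 3 + u, y = 0 + v and expand: f = -3*u**3 + u**2*v - 2*u*v**2 + 2*v**3 + v**2.
No constant or linear terms (consistent with a singular point). Quadratic part: v**2. Cubic part: -3*u**3 + u**2*v - 2*u*v**2 + 2*v**3.
The quadratic part v**2 is a perfect square, so there is a single (double) tangent line v = 0, i.e. y = 0. Restricting the cubic part to that line (v = 0) leaves -3*u**3 ≠ 0, so f is not divisible by v and the branch is v² ≈ 3*u**3 to lowest order — this is a cusp.
Classification: cusp.


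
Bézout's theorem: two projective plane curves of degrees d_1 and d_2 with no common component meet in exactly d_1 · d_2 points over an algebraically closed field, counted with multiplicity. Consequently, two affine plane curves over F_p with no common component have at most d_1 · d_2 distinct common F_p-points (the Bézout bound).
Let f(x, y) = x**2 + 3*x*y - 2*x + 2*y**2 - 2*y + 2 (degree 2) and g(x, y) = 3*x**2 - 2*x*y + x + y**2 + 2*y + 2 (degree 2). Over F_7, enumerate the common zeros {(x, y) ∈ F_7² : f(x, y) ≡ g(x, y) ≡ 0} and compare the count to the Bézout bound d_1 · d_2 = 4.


Common zeros: ∅; count = 0; Bézout bound = 4.

deg(f) = 2, deg(g) = 2, so Bézout bound = 4.
Scan x ∈ F_7. For each x, list the y ∈ F_7 with f(x, y) ≡ 0 and those with g(x, y) ≡ 0 (mod 7); the common zeros in that column are the intersection.
  x = 0: f ≡ 0 at y ∈ {3, 5}; g ≡ 0 at y ∈ ∅; common: ∅.
  x = 1: f ≡ 0 at y ∈ {5}; g ≡ 0 at y ∈ {1, 6}; common: ∅.
  x = 2: f ≡ 0 at y ∈ {6}; g ≡ 0 at y ∈ ∅; common: ∅.
  x = 3: f ≡ 0 at y ∈ {1, 6}; g ≡ 0 at y ∈ {2}; common: ∅.
  x = 4: f ≡ 0 at y ∈ ∅; g ≡ 0 at y ∈ {1, 5}; common: ∅.
  x = 5: f ≡ 0 at y ∈ ∅; g ≡ 0 at y ∈ {2, 6}; common: ∅.
  x = 6: f ≡ 0 at y ∈ ∅; g ≡ 0 at y ∈ {5}; common: ∅.
Collecting: common zeros = ∅, so the count is 0.
Comparison with the Bézout bound: 0 ≤ 4 = deg(f)·deg(g), as expected for curves with no common component (the affine F_7-count falls short of the bound because intersections may lie at infinity, over extension fields, or carry multiplicity).


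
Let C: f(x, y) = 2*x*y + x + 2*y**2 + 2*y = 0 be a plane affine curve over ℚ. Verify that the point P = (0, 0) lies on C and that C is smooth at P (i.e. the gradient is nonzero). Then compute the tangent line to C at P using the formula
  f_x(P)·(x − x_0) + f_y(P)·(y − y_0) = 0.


Tangent line at P: x + 2*y = 0.

Step 1: f(0, 0) = 0, so P lies on C.
Step 2: partial derivatives
  f_x(x, y) = 2*y + 1, f_y(x, y) = 2*x + 4*y + 2.
  f_x(P) = 1, f_y(P) = 2 (gradient nonzero, so P is smooth).
Step 3: tangent line at P: 1·(x − 0) + 2·(y − 0) = 0.
Expanding: x + 2*y = 0.


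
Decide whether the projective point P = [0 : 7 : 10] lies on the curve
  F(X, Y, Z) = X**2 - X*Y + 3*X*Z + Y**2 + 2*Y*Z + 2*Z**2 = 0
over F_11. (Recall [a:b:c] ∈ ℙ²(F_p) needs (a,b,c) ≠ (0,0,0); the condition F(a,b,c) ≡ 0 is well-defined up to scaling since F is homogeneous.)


F(0,7,10) ≡ 4 (mod 11); P is NOT on the curve.

Evaluate F(0, 7, 10) term-by-term (mod 11).
  X**2 ↦ 1·0·1·1 = 0
  -X*Y ↦ -1·0·7·1 = 0
  3*X*Z ↦ 3·0·1·10 = 0
  Y**2 ↦ 1·1·49·1 = 49
  2*Y*Z ↦ 2·1·7·10 = 140
  2*Z**2 ↦ 2·1·1·100 = 200
Sum: F(0, 7, 10) = (0) + (0) + (0) + (49) + (140) + (200) = 389.
Reducing mod 11: 389 ≡ 4 (mod 11).
Since F(a, b, c) ≡ 4 ≠ 0 (mod 11), P does NOT lie on the curve.


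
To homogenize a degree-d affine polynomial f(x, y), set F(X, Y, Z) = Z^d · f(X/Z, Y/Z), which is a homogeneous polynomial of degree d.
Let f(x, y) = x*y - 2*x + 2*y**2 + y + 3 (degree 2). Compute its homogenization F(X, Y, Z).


F(X, Y, Z) = X*Y - 2*X*Z + 2*Y**2 + Y*Z + 3*Z**2

deg(f) = 2.
Substitute x = X/Z, y = Y/Z into f, then multiply by Z^2.
  monomial 1·x^1·y^1 ↦ 1·X^1·Y^1·Z^0.
  monomial -2·x^1·y^0 ↦ -2·X^1·Y^0·Z^1.
  monomial 2·x^0·y^2 ↦ 2·X^0·Y^2·Z^0.
  monomial 1·x^0·y^1 ↦ 1·X^0·Y^1·Z^1.
  monomial 3·x^0·y^0 ↦ 3·X^0·Y^0·Z^2.
Collecting: F(X, Y, Z) = X*Y - 2*X*Z + 2*Y**2 + Y*Z + 3*Z**2.


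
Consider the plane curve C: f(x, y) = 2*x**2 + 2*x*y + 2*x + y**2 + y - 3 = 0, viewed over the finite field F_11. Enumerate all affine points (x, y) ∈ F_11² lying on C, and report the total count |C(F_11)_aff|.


Affine F_11-points: {(1, 2), (1, 6), (2, 3), (3, 6), (3, 9), (5, 3), (5, 8), (7, 2), (7, 5), (8, 8), (9, 5), (9, 9)}; count = 12.

For each of the 121 pairs (x, y) ∈ F_11², evaluate f(x, y) mod 11. Record the zeros.
  x = 0: [0↦8, 1↦10, 2↦3, 3↦9, 4↦6, 5↦5, 6↦6, 7↦9, 8↦3, 9↦10, 10↦8]  zeros at y ∈ ∅
  x = 1: [0↦1, 1↦5, 2↦0, 3↦8, 4↦7, 5↦8, 6↦0, 7↦5, 8↦1, 9↦10, 10↦10]  zeros at y ∈ {2, 6}
  x = 2: [0↦9, 1↦4, 2↦1, 3↦0, 4↦1, 5↦4, 6↦9, 7↦5, 8↦3, 9↦3, 10↦5]  zeros at y ∈ {3}
  x = 3: [0↦10, 1↦7, 2↦6, 3↦7, 4↦10, 5↦4, 6↦0, 7↦9, 8↦9, 9↦0, 10↦4]  zeros at y ∈ {6, 9}
  x = 4: [0↦4, 1↦3, 2↦4, 3↦7, 4↦1, 5↦8, 6↦6, 7↦6, 8↦8, 9↦1, 10↦7]  zeros at y ∈ ∅
  x = 5: [0↦2, 1↦3, 2↦6, 3↦0, 4↦7, 5↦5, 6↦5, 7↦7, 8↦0, 9↦6, 10↦3]  zeros at y ∈ {3, 8}
  x = 6: [0↦4, 1↦7, 2↦1, 3↦8, 4↦6, 5↦6, 6↦8, 7↦1, 8↦7, 9↦4, 10↦3]  zeros at y ∈ ∅
  x = 7: [0↦10, 1↦4, 2↦0, 3↦9, 4↦9, 5↦0, 6↦4, 7↦10, 8↦7, 9↦6, 10↦7]  zeros at y ∈ {2, 5}
  x = 8: [0↦9, 1↦5, 2↦3, 3↦3, 4↦5, 5↦9, 6↦4, 7↦1, 8↦0, 9↦1, 10↦4]  zeros at y ∈ {8}
  x = 9: [0↦1, 1↦10, 2↦10, 3↦1, 4↦5, 5↦0, 6↦8, 7↦7, 8↦8, 9↦0, 10↦5]  zeros at y ∈ {5, 9}
  x = 10: [0↦8, 1↦8, 2↦10, 3↦3, 4↦9, 5↦6, 6↦5, 7↦6, 8↦9, 9↦3, 10↦10]  zeros at y ∈ ∅
Collecting zeros: affine points = {(1, 2), (1, 6), (2, 3), (3, 6), (3, 9), (5, 3), (5, 8), (7, 2), (7, 5), (8, 8), (9, 5), (9, 9)}.
Total count |C(F_11)_aff| = 12.


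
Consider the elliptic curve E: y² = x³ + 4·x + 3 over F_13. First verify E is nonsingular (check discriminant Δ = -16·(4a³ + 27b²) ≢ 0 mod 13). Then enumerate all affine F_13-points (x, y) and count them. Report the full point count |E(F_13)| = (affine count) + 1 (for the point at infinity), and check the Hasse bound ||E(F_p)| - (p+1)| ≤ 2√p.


Affine points = {(0, 4), (0, 9), (3, 4), (3, 9), (6, 3), (6, 10), (7, 6), (7, 7), (8, 1), (8, 12), (9, 1), (9, 12), (10, 4), (10, 9), (11, 0)}; affine count = 15; |E(F_13)| = 16.

Discriminant check: Δ ∝ 4a³ + 27b² = 4·4³ + 27·3² = 4·64 + 27·9 ≡ 5 (mod 13). Nonzero ⇒ E is nonsingular.
For each x ∈ F_13, compute rhs = x³ + 4·x + 3 mod 13, then count y ∈ F_13 with y² ≡ rhs.
  x = 0: rhs = 3, matching y values: 4, 9 (2 points).
  x = 1: rhs = 8, matching y values: none (0 points).
  x = 2: rhs = 6, matching y values: none (0 points).
  x = 3: rhs = 3, matching y values: 4, 9 (2 points).
  x = 4: rhs = 5, matching y values: none (0 points).
  x = 5: rhs = 5, matching y values: none (0 points).
  x = 6: rhs = 9, matching y values: 3, 10 (2 points).
  x = 7: rhs = 10, matching y values: 6, 7 (2 points).
  x = 8: rhs = 1, matching y values: 1, 12 (2 points).
  x = 9: rhs = 1, matching y values: 1, 12 (2 points).
  x = 10: rhs = 3, matching y values: 4, 9 (2 points).
  x = 11: rhs = 0, matching y values: 0 (1 points).
  x = 12: rhs = 11, matching y values: none (0 points).
Total affine count: 15.
Full point count |E(F_13)| = 15 + 1 = 16.
Hasse bound: |16 − (13+1)| = |2| = 2 ≤ 2√13 ≈ 7.2111 ✓.


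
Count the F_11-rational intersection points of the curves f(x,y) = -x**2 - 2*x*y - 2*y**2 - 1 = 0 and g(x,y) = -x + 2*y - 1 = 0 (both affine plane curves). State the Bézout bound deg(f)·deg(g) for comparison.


Common zeros: {(4, 8)}; count = 1; Bézout bound = 2.

deg(f) = 2, deg(g) = 1, so Bézout bound = 2.
Scan x ∈ F_11. For each x, list the y ∈ F_11 with f(x, y) ≡ 0 and those with g(x, y) ≡ 0 (mod 11); the common zeros in that column are the intersection.
  x = 0: f ≡ 0 at y ∈ {4, 7}; g ≡ 0 at y ∈ {6}; common: ∅.
  x = 1: f ≡ 0 at y ∈ ∅; g ≡ 0 at y ∈ {1}; common: ∅.
  x = 2: f ≡ 0 at y ∈ {1, 8}; g ≡ 0 at y ∈ {7}; common: ∅.
  x = 3: f ≡ 0 at y ∈ {4}; g ≡ 0 at y ∈ {2}; common: ∅.
  x = 4: f ≡ 0 at y ∈ {8, 10}; g ≡ 0 at y ∈ {8}; common: {8}.
  x = 5: f ≡ 0 at y ∈ ∅; g ≡ 0 at y ∈ {3}; common: ∅.
  x = 6: f ≡ 0 at y ∈ ∅; g ≡ 0 at y ∈ {9}; common: ∅.
  x = 7: f ≡ 0 at y ∈ {1, 3}; g ≡ 0 at y ∈ {4}; common: ∅.
  x = 8: f ≡ 0 at y ∈ {7}; g ≡ 0 at y ∈ {10}; common: ∅.
  x = 9: f ≡ 0 at y ∈ {3, 10}; g ≡ 0 at y ∈ {5}; common: ∅.
  x = 10: f ≡ 0 at y ∈ ∅; g ≡ 0 at y ∈ {0}; common: ∅.
Collecting: common zeros = {(4, 8)}, so the count is 1.
Comparison with the Bézout bound: 1 ≤ 2 = deg(f)·deg(g), as expected for curves with no common component (the affine F_11-count falls short of the bound because intersections may lie at infinity, over extension fields, or carry multiplicity).


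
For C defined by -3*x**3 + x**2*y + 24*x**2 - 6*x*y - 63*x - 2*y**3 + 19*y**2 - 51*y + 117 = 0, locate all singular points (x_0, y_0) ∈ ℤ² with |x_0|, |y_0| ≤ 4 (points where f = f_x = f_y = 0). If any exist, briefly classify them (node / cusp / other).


Singular points: {(3, 3)}; classification: cusp.

Compute partial derivatives:
  f_x = -9*x**2 + 2*x*y + 48*x - 6*y - 63.
  f_y = x**2 - 6*x - 6*y**2 + 38*y - 51.
Scan x_0 ∈ {−4, ..., 4}. For each x_0, f_y(x_0, y) is a polynomial in y; find its integer roots y ∈ {−4, ..., 4}, then test f_x and f at those candidates.
  x = -4: f_y(-4, y) = -6*y**2 + 38*y - 11; no integer root y with |y| ≤ 4.
  x = -3: f_y(-3, y) = -6*y**2 + 38*y - 24; no integer root y with |y| ≤ 4.
  x = -2: f_y(-2, y) = -6*y**2 + 38*y - 35; no integer root y with |y| ≤ 4.
  x = -1: f_y(-1, y) = -6*y**2 + 38*y - 44; no integer root y with |y| ≤ 4.
  x = 0: f_y(0, y) = -6*y**2 + 38*y - 51; no integer root y with |y| ≤ 4.
  x = 1: f_y(1, y) = -6*y**2 + 38*y - 56; vanishes at y ∈ {4}. (1, 4): f_x = -40 ≠ 0.
  x = 2: f_y(2, y) = -6*y**2 + 38*y - 59; no integer root y with |y| ≤ 4.
  x = 3: f_y(3, y) = -6*y**2 + 38*y - 60; vanishes at y ∈ {3}. (3, 3): f_x = 0, f = 0 — SINGULAR.
  x = 4: f_y(4, y) = -6*y**2 + 38*y - 59; no integer root y with |y| ≤ 4.
Only singular point on the grid: (3, 3).
Classify: substitute x = 3 + u, y = 3 + v and expand: f = -3*u**3 + u**2*v - 2*v**3 + v**2.
No constant or linear terms (consistent with a singular point). Quadratic part: v**2. Cubic part: -3*u**3 + u**2*v - 2*v**3.
The quadratic part v**2 is a perfect square, so there is a single (double) tangent line v = 0, i.e. y = 3. Restricting the cubic part to that line (v = 0) leaves -3*u**3 ≠ 0, so f is not divisible by v and the branch is v² ≈ 3*u**3 to lowest order — this is a cusp.
Classification: cusp.


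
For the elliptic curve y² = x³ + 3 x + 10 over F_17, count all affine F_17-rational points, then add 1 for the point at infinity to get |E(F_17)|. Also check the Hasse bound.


Affine points = {(4, 1), (4, 16), (7, 0), (8, 6), (8, 11), (9, 1), (9, 16), (13, 6), (13, 11), (14, 5), (14, 12), (15, 8), (15, 9)}; affine count = 13; |E(F_17)| = 14.

Discriminant check: Δ ∝ 4a³ + 27b² = 4·3³ + 27·10² = 4·27 + 27·100 ≡ 3 (mod 17). Nonzero ⇒ E is nonsingular.
For each x ∈ F_17, compute rhs = x³ + 3·x + 10 mod 17, then count y ∈ F_17 with y² ≡ rhs.
  x = 0: rhs = 10, matching y values: none (0 points).
  x = 1: rhs = 14, matching y values: none (0 points).
  x = 2: rhs = 7, matching y values: none (0 points).
  x = 3: rhs = 12, matching y values: none (0 points).
  x = 4: rhs = 1, matching y values: 1, 16 (2 points).
  x = 5: rhs = 14, matching y values: none (0 points).
  x = 6: rhs = 6, matching y values: none (0 points).
  x = 7: rhs = 0, matching y values: 0 (1 points).
  x = 8: rhs = 2, matching y values: 6, 11 (2 points).
  x = 9: rhs = 1, matching y values: 1, 16 (2 points).
  x = 10: rhs = 3, matching y values: none (0 points).
  x = 11: rhs = 14, matching y values: none (0 points).
  x = 12: rhs = 6, matching y values: none (0 points).
  x = 13: rhs = 2, matching y values: 6, 11 (2 points).
  x = 14: rhs = 8, matching y values: 5, 12 (2 points).
  x = 15: rhs = 13, matching y values: 8, 9 (2 points).
  x = 16: rhs = 6, matching y values: none (0 points).
Total affine count: 13.
Full point count |E(F_17)| = 13 + 1 = 14.
Hasse bound: |14 − (17+1)| = |-4| = 4 ≤ 2√17 ≈ 8.2462 ✓.


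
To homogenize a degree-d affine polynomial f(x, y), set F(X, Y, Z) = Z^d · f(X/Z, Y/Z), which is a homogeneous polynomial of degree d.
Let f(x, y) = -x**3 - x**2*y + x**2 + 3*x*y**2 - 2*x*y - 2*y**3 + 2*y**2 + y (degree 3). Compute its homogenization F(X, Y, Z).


F(X, Y, Z) = -X**3 - X**2*Y + X**2*Z + 3*X*Y**2 - 2*X*Y*Z - 2*Y**3 + 2*Y**2*Z + Y*Z**2

deg(f) = 3.
Substitute x = X/Z, y = Y/Z into f, then multiply by Z^3.
  monomial -1·x^3·y^0 ↦ -1·X^3·Y^0·Z^0.
  monomial -1·x^2·y^1 ↦ -1·X^2·Y^1·Z^0.
  monomial 1·x^2·y^0 ↦ 1·X^2·Y^0·Z^1.
  monomial 3·x^1·y^2 ↦ 3·X^1·Y^2·Z^0.
  monomial -2·x^1·y^1 ↦ -2·X^1·Y^1·Z^1.
  monomial -2·x^0·y^3 ↦ -2·X^0·Y^3·Z^0.
  monomial 2·x^0·y^2 ↦ 2·X^0·Y^2·Z^1.
  monomial 1·x^0·y^1 ↦ 1·X^0·Y^1·Z^2.
Collecting: F(X, Y, Z) = -X**3 - X**2*Y + X**2*Z + 3*X*Y**2 - 2*X*Y*Z - 2*Y**3 + 2*Y**2*Z + Y*Z**2.


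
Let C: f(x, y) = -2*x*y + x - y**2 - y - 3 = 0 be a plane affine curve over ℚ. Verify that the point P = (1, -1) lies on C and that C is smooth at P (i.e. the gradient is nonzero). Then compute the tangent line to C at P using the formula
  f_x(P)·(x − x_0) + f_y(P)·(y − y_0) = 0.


Tangent line at P: 3*x - y - 4 = 0.

Step 1: f(1, -1) = 0, so P lies on C.
Step 2: partial derivatives
  f_x(x, y) = 1 - 2*y, f_y(x, y) = -2*x - 2*y - 1.
  f_x(P) = 3, f_y(P) = -1 (gradient nonzero, so P is smooth).
Step 3: tangent line at P: 3·(x − 1) + -1·(y − -1) = 0.
Expanding: 3*x - y - 4 = 0.


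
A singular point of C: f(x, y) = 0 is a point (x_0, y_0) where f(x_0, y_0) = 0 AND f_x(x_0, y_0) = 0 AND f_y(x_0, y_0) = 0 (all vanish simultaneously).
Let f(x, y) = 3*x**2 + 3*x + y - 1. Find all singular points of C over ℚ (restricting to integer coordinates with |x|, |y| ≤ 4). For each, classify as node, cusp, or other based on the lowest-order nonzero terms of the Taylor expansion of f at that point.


No singular points in the scanned grid; C is smooth there.

Compute partial derivatives:
  f_x = 6*x + 3.
  f_y = 1.
f_y = 1 is a nonzero constant, so f_y never vanishes: no point (x, y) can satisfy f = f_x = f_y = 0. In particular no (x, y) ∈ {−4, ..., 4}² is singular; the curve is smooth.


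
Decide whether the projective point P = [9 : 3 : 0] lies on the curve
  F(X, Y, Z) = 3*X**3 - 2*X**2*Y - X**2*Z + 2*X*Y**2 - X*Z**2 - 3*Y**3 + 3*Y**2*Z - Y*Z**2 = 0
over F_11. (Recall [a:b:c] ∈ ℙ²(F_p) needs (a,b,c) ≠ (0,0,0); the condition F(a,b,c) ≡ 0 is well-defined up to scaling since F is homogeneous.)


F(9,3,0) ≡ 0 (mod 11); P is on the curve.

Evaluate F(9, 3, 0) term-by-term (mod 11).
  3*X**3 ↦ 3·729·1·1 = 2187
  -2*X**2*Y ↦ -2·81·3·1 = -486
  -X**2*Z ↦ -1·81·1·0 = 0
  2*X*Y**2 ↦ 2·9·9·1 = 162
  -X*Z**2 ↦ -1·9·1·0 = 0
  -3*Y**3 ↦ -3·1·27·1 = -81
  3*Y**2*Z ↦ 3·1·9·0 = 0
  -Y*Z**2 ↦ -1·1·3·0 = 0
Sum: F(9, 3, 0) = (2187) + (-486) + (0) + (162) + (0) + (-81) + (0) + (0) = 1782.
Reducing mod 11: 1782 ≡ 0 (mod 11).
Since F(a, b, c) ≡ 0 (mod 11), P lies on the curve.


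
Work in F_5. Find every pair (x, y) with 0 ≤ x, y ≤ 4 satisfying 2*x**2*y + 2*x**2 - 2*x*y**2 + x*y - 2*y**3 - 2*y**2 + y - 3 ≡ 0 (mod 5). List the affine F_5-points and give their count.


Affine F_5-points: {(0, 2), (1, 2), (2, 0), (2, 3), (2, 4), (3, 0), (3, 3)}; count = 7.

For each of the 25 pairs (x, y) ∈ F_5², evaluate f(x, y) mod 5. Record the zeros.
  x = 0: [0↦2, 1↦4, 2↦0, 3↦3, 4↦1]  zeros at y ∈ {2}
  x = 1: [0↦4, 1↦2, 2↦0, 3↦1, 4↦3]  zeros at y ∈ {2}
  x = 2: [0↦0, 1↦3, 2↦2, 3↦0, 4↦0]  zeros at y ∈ {0, 3, 4}
  x = 3: [0↦0, 1↦2, 2↦1, 3↦0, 4↦2]  zeros at y ∈ {0, 3}
  x = 4: [0↦4, 1↦4, 2↦2, 3↦1, 4↦4]  zeros at y ∈ ∅
Collecting zeros: affine points = {(0, 2), (1, 2), (2, 0), (2, 3), (2, 4), (3, 0), (3, 3)}.
Total count |C(F_5)_aff| = 7.


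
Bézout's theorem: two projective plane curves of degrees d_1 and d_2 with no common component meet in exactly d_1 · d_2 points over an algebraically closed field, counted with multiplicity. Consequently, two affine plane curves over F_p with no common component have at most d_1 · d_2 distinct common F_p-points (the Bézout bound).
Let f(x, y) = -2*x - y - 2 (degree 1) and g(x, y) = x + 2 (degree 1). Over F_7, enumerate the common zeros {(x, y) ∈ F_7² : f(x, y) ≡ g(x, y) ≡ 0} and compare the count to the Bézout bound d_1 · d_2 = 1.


Common zeros: {(5, 2)}; count = 1; Bézout bound = 1.

deg(f) = 1, deg(g) = 1, so Bézout bound = 1.
Scan x ∈ F_7. For each x, list the y ∈ F_7 with f(x, y) ≡ 0 and those with g(x, y) ≡ 0 (mod 7); the common zeros in that column are the intersection.
  x = 0: f ≡ 0 at y ∈ {5}; g ≡ 0 at y ∈ ∅; common: ∅.
  x = 1: f ≡ 0 at y ∈ {3}; g ≡ 0 at y ∈ ∅; common: ∅.
  x = 2: f ≡ 0 at y ∈ {1}; g ≡ 0 at y ∈ ∅; common: ∅.
  x = 3: f ≡ 0 at y ∈ {6}; g ≡ 0 at y ∈ ∅; common: ∅.
  x = 4: f ≡ 0 at y ∈ {4}; g ≡ 0 at y ∈ ∅; common: ∅.
  x = 5: f ≡ 0 at y ∈ {2}; g ≡ 0 at y ∈ {0, 1, 2, 3, 4, 5, 6}; common: {2}.
  x = 6: f ≡ 0 at y ∈ {0}; g ≡ 0 at y ∈ ∅; common: ∅.
Collecting: common zeros = {(5, 2)}, so the count is 1.
Comparison with the Bézout bound: 1 ≤ 1 = deg(f)·deg(g), as expected for curves with no common component (the bound is attained).
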